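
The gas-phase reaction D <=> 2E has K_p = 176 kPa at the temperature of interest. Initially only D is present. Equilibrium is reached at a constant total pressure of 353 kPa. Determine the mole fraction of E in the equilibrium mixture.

y_E = 0.500

Basis: 1 mol D initially; let X = conversion of D. Extent ξ = X.
Moles: n_D = 1 − X; n_E = 2X.
n_T = Σnᵢ = 1 + X.
Mole fractions y_i = n_i/n_T; K_p = p_E^2 / (p_D) with p_i = y_i·P.
Setting this equal to 176 kPa and taking the physical root (0 < X < 1) gives X = 0.333.
Then n_E = 0.666, n_T = 1.33, so y_E = 0.500.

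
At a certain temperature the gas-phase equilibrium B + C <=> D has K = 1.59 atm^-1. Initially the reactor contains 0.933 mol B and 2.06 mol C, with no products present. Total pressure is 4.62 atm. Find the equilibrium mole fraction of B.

Basis: 0.933 mol B initially; let X = conversion of B. Extent ξ = 0.933X.
Moles: n_B = 0.933 − 0.933X; n_C = 2.06 − 0.933X; n_D = 0.933X.
Summing: n_T = 2.99 − 0.933X.
Mole fractions y_i = n_i/n_T; K = p_D / (p_B p_C) with p_i = y_i·P.
Setting this equal to 1.59 atm^-1 and taking the physical root (0 < X < 1) gives X = 0.811.
Then n_B = 0.177, n_T = 2.24, so y_B = 0.079.

y_B = 0.079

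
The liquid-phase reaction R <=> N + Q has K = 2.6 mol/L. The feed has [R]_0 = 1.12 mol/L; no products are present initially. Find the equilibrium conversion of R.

X = 0.755

Let X = conversion of R; extent ξ = 1.12·X mol/L.
Concentrations: [R] = 1.12 − 1.12X; [N] = 1.12X; [Q] = 1.12X.
K = [N] [Q] / ([R]).
Solving K = 2.6 for X ∈ (0,1): X = 0.755.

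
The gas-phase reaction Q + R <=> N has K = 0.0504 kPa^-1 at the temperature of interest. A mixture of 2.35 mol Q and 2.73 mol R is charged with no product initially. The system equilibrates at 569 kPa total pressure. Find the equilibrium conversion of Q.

Let X = conversion of Q (basis 2.35 mol Q); extent of reaction ξ = 2.35X.
Mole table: n_Q = 2.35 − 2.35X; n_R = 2.73 − 2.35X; n_N = 2.35X.
Total moles n_T = 5.08 − 2.35X.
With p_i = (n_i/n_T)P, K = p_N / (p_Q p_R).
Substituting and setting equal to 0.0504 kPa^-1 gives a polynomial in X; the root in (0,1) is X = 0.867.

X = 0.867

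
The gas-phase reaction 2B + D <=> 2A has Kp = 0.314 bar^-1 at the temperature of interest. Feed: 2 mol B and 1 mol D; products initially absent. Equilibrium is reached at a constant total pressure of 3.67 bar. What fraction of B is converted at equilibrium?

Basis: 2 mol B initially; let X = conversion of B. Extent ξ = X.
Moles: n_B = 2 − 2X; n_D = 1 − X; n_A = 2X.
Total moles n_T = 3 − X.
Mole fractions y_i = n_i/n_T; Kp = p_A^2 / (p_B^2 p_D) with p_i = y_i·P.
Equating to 0.314 bar^-1 and solving on 0 < X < 1: X = 0.347.

X = 0.347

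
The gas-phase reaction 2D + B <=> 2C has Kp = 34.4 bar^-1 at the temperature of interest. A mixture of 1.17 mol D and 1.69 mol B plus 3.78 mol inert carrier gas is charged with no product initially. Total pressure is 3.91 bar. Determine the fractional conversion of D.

X = 0.837

Basis: 1.17 mol D initially; let X = conversion of D. Extent ξ = 0.585X.
Mole table: n_D = 1.17 − 1.17X; n_B = 1.69 − 0.585X; n_C = 1.17X; n_I = 3.78 (inert).
n_T = Σnᵢ = 6.64 − 0.585X.
Mole fractions y_i = n_i/n_T; Kp = p_C^2 / (p_D^2 p_B) with p_i = y_i·P.
Equating to 34.4 bar^-1 and solving on 0 < X < 1: X = 0.837.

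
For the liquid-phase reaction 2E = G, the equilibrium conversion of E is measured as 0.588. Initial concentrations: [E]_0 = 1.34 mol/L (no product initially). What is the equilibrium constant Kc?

Kc = 1.29 L/mol

Let X = conversion of E.
Concentrations: [E] = 1.34 − 1.34X; [G] = 0.67X.
At X = 0.588: [E] = 0.552, [G] = 0.394.
Kc = [G] / ([E]^2) = 1.29 L/mol.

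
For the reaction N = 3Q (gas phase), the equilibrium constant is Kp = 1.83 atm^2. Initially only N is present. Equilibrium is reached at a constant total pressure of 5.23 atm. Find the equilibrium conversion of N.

X = 0.153

Let X = conversion of N (basis 1 mol N); extent of reaction ξ = X.
At extent ξ: n_N = 1 − X; n_Q = 3X.
n_T = Σnᵢ = 1 + 2X.
With p_i = (n_i/n_T)P, Kp = p_Q^3 / (p_N).
Equating to 1.83 atm^2 and solving on 0 < X < 1: X = 0.153.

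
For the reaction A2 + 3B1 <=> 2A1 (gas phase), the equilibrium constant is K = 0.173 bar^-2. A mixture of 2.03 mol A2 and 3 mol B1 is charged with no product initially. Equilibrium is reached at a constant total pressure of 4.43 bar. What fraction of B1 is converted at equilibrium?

Basis: 3 mol B1 initially; let X = conversion of B1. Extent ξ = X.
At extent ξ: n_A2 = 2.03 − X; n_B1 = 3 − 3X; n_A1 = 2X.
n_T = Σnᵢ = 5.03 − 2X.
With p_i = (n_i/n_T)P, K = p_A1^2 / (p_A2 p_B1^3).
Setting this equal to 0.173 bar^-2 and taking the physical root (0 < X < 1) gives X = 0.508.

X = 0.508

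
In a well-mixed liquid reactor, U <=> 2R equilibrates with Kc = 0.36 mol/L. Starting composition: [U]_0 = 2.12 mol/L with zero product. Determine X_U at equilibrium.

Let X = conversion of U; extent ξ = 2.12·X mol/L.
Concentrations: [U] = 2.12 − 2.12X; [R] = 4.24X.
Kc = [R]^2 / ([U]).
Setting equal to 0.36 and solving for X on (0,1) gives X = 0.186.

X = 0.186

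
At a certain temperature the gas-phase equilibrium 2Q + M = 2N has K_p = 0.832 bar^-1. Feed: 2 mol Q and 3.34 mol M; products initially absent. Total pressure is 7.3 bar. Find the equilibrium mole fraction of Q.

Basis: 2 mol Q initially; let X = conversion of Q. Extent ξ = X.
Mole table: n_Q = 2 − 2X; n_M = 3.34 − X; n_N = 2X.
Summing: n_T = 5.34 − X.
Mole fractions y_i = n_i/n_T; K_p = p_N^2 / (p_Q^2 p_M) with p_i = y_i·P.
This yields a degree-3 equation in X; solving on (0,1), X = 0.651.
Then n_Q = 0.698, n_T = 4.69, so y_Q = 0.149.

y_Q = 0.149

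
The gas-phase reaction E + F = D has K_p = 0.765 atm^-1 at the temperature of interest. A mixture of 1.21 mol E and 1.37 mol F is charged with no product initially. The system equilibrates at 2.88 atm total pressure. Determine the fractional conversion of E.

Basis: 1.21 mol E initially; let X = conversion of E. Extent ξ = 1.21X.
Species balance: n_E = 1.21 − 1.21X; n_F = 1.37 − 1.21X; n_D = 1.21X.
Total moles n_T = 2.58 − 1.21X.
y_i = n_i/n_T, p_i = y_i·P. K_p = p_D / (p_E p_F).
Equating to 0.765 atm^-1 and solving on 0 < X < 1: X = 0.468.

X = 0.468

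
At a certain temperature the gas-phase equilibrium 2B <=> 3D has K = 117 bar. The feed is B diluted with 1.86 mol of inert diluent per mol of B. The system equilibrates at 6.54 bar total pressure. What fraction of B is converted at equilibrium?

Basis: 1 mol B initially; let X = conversion of B. Extent ξ = 0.5X.
Moles: n_B = 1 − X; n_D = 1.5X; n_I = 1.86 (inert).
n_T = Σnᵢ = 2.86 + 0.5X.
With p_i = (n_i/n_T)P, K = p_D^3 / (p_B^2).
Substituting and setting equal to 117 bar gives a polynomial in X; the root in (0,1) is X = 0.821.

X = 0.821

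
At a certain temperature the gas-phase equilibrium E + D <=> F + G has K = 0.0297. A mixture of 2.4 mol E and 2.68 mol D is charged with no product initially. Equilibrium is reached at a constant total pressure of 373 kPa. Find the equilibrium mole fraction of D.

y_D = 0.454

Basis: 2.4 mol E initially; let X = conversion of E. Extent ξ = 2.4X.
Moles: n_E = 2.4 − 2.4X; n_D = 2.68 − 2.4X; n_F = 2.4X; n_G = 2.4X.
Since Δν = 0, n_T = 5.08 throughout.
With p_i = (n_i/n_T)P, K = p_F p_G / (p_E p_D).
Setting this equal to 0.0297 and taking the physical root (0 < X < 1) gives X = 0.155.
Then n_D = 2.31, n_T = 5.08, so y_D = 0.454.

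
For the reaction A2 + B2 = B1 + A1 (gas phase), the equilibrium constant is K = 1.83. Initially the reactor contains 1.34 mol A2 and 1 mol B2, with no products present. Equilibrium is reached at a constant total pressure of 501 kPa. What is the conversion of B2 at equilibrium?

Basis: 1 mol B2 initially; let X = conversion of B2. Extent ξ = X.
Moles: n_A2 = 1.34 − X; n_B2 = 1 − X; n_B1 = X; n_A1 = X.
n_T stays at 2.34 (no change in mole number).
y_i = n_i/n_T, p_i = y_i·P. K = p_B1 p_A1 / (p_A2 p_B2).
Setting this equal to 1.83 and taking the physical root (0 < X < 1) gives X = 0.656.

X = 0.656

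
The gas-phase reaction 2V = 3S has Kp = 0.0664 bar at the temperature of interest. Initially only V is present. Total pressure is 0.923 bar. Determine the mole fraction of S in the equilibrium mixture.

Let X = conversion of V (basis 1 mol V); extent of reaction ξ = 0.5X.
Mole table: n_V = 1 − X; n_S = 1.5X.
n_T = Σnᵢ = 1 + 0.5X.
With p_i = (n_i/n_T)P, Kp = p_S^3 / (p_V^2).
Substituting and setting equal to 0.0664 bar gives a polynomial in X; the root in (0,1) is X = 0.240.
Then n_S = 0.36, n_T = 1.12, so y_S = 0.321.

y_S = 0.321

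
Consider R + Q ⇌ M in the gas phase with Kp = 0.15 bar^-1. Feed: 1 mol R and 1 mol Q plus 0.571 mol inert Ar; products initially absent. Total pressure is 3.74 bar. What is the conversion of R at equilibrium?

Take 1 mol R as basis and let X be its fractional conversion, so ξ = X.
Mole table: n_R = 1 − X; n_Q = 1 − X; n_M = X; n_I = 0.571 (inert).
Summing: n_T = 2.57 − X.
With p_i = (n_i/n_T)P, Kp = p_M / (p_R p_Q).
Equating to 0.15 bar^-1 and solving on 0 < X < 1: X = 0.163.

X = 0.163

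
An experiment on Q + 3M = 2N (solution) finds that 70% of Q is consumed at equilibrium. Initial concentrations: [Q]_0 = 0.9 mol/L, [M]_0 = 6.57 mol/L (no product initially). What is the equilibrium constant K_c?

Let X = conversion of Q.
Concentrations: [Q] = 0.9 − 0.9X; [M] = 6.57 − 2.7X; [N] = 1.8X.
At X = 0.7: [Q] = 0.27, [M] = 4.68, [N] = 1.26.
K_c = [N]^2 / ([Q] [M]^3) = 0.0574 (mol/L)^-2.

K_c = 0.0574 (mol/L)^-2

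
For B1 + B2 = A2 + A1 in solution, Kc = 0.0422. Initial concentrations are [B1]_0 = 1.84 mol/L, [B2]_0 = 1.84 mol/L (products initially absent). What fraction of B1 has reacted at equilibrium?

X = 0.170

Let X = conversion of B1; extent ξ = 1.84·X mol/L.
Concentrations: [B1] = 1.84 − 1.84X; [B2] = 1.84 − 1.84X; [A2] = 1.84X; [A1] = 1.84X.
Kc = [A2] [A1] / ([B1] [B2]).
Equating to 0.0422: the physical root is X = 0.170.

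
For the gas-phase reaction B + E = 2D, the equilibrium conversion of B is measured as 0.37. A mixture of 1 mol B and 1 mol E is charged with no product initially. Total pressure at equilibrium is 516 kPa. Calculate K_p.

K_p = 1.38

Basis: 1 mol B initially; let X = conversion of B. Extent ξ = X.
At extent ξ: n_B = 1 − X; n_E = 1 − X; n_D = 2X.
n_T stays at 2 (no change in mole number).
At X = 0.37: n_B = 0.63, n_E = 0.63, n_D = 0.74, n_T = 2.
p_i = (n_i/n_T)·P. K_p = p_D^2 / (p_B p_E) = 1.38.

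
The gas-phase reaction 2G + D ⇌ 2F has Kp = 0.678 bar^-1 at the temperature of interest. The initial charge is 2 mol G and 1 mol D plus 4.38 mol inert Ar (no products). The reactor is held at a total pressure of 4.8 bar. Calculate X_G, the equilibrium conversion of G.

X = 0.354

Let X = conversion of G (basis 2 mol G); extent of reaction ξ = X.
At extent ξ: n_G = 2 − 2X; n_D = 1 − X; n_F = 2X; n_I = 4.38 (inert).
Summing: n_T = 7.38 − X.
y_i = n_i/n_T, p_i = y_i·P. Kp = p_F^2 / (p_G^2 p_D).
Setting this equal to 0.678 bar^-1 and taking the physical root (0 < X < 1) gives X = 0.354.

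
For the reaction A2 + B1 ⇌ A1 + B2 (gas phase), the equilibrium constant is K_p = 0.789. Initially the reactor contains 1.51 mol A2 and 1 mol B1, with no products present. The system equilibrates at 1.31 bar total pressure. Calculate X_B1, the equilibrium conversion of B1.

Let X = conversion of B1 (basis 1 mol B1); extent of reaction ξ = X.
Moles: n_A2 = 1.51 − X; n_B1 = 1 − X; n_A1 = X; n_B2 = X.
n_T stays at 2.51 (no change in mole number).
y_i = n_i/n_T, p_i = y_i·P. K_p = p_A1 p_B2 / (p_A2 p_B1).
Substituting and setting equal to 0.789 gives a polynomial in X; the root in (0,1) is X = 0.567.

X = 0.567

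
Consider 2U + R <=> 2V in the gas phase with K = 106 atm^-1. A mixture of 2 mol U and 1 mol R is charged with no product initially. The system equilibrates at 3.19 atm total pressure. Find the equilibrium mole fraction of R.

y_R = 0.076

Basis: 2 mol U initially; let X = conversion of U. Extent ξ = X.
Moles: n_U = 2 − 2X; n_R = 1 − X; n_V = 2X.
Total moles n_T = 3 − X.
y_i = n_i/n_T, p_i = y_i·P. K = p_V^2 / (p_U^2 p_R).
This yields a degree-3 equation in X; solving on (0,1), X = 0.835.
Then n_R = 0.165, n_T = 2.16, so y_R = 0.076.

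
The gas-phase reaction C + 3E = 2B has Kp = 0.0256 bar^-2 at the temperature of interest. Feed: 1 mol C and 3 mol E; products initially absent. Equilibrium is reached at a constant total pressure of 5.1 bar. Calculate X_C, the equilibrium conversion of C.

X = 0.303

Take 1 mol C as basis and let X be its fractional conversion, so ξ = X.
At extent ξ: n_C = 1 − X; n_E = 3 − 3X; n_B = 2X.
n_T = Σnᵢ = 4 − 2X.
Mole fractions y_i = n_i/n_T; Kp = p_B^2 / (p_C p_E^3) with p_i = y_i·P.
This yields a degree-4 equation in X; solving on (0,1), X = 0.303.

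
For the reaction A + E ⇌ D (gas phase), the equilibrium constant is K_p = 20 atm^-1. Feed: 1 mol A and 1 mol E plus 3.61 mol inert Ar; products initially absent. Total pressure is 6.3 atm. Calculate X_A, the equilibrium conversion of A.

X = 0.823

Take 1 mol A as basis and let X be its fractional conversion, so ξ = X.
Species balance: n_A = 1 − X; n_E = 1 − X; n_D = X; n_I = 3.61 (inert).
Total moles n_T = 5.61 − X.
With p_i = (n_i/n_T)P, K_p = p_D / (p_A p_E).
Setting this equal to 20 atm^-1 and taking the physical root (0 < X < 1) gives X = 0.823.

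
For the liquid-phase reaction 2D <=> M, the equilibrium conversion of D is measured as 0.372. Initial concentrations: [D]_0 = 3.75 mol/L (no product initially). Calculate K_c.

K_c = 0.126 L/mol

Let X = conversion of D.
Concentrations: [D] = 3.75 − 3.75X; [M] = 1.88X.
At X = 0.372: [D] = 2.35, [M] = 0.698.
K_c = [M] / ([D]^2) = 0.126 L/mol.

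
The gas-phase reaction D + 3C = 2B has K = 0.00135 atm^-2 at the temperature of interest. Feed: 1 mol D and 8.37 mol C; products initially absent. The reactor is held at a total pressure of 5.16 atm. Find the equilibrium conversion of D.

Let X = conversion of D (basis 1 mol D); extent of reaction ξ = X.
At extent ξ: n_D = 1 − X; n_C = 8.37 − 3X; n_B = 2X.
Summing: n_T = 9.37 − 2X.
y_i = n_i/n_T, p_i = y_i·P. K = p_B^2 / (p_D p_C^3).
Equating to 0.00135 atm^-2 and solving on 0 < X < 1: X = 0.204.

X = 0.204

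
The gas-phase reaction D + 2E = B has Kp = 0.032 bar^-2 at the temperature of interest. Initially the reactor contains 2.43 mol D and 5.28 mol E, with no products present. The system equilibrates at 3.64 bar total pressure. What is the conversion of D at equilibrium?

X = 0.152

Basis: 2.43 mol D initially; let X = conversion of D. Extent ξ = 2.43X.
Mole table: n_D = 2.43 − 2.43X; n_E = 5.28 − 4.86X; n_B = 2.43X.
n_T = Σnᵢ = 7.71 − 4.86X.
With p_i = (n_i/n_T)P, Kp = p_B / (p_D p_E^2).
Substituting and setting equal to 0.032 bar^-2 gives a polynomial in X; the root in (0,1) is X = 0.152.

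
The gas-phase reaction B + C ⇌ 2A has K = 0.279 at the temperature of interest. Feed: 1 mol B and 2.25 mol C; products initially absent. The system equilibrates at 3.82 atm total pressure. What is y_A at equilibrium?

y_A = 0.189

Basis: 1 mol B initially; let X = conversion of B. Extent ξ = X.
Species balance: n_B = 1 − X; n_C = 2.25 − X; n_A = 2X.
n_T stays at 3.25 (no change in mole number).
Mole fractions y_i = n_i/n_T; K = p_A^2 / (p_B p_C) with p_i = y_i·P.
Setting this equal to 0.279 and taking the physical root (0 < X < 1) gives X = 0.307.
Then n_A = 0.613, n_T = 3.25, so y_A = 0.189.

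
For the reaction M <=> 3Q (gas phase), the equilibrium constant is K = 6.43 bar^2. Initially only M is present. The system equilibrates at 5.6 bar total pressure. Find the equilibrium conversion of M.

X = 0.232

Take 1 mol M as basis and let X be its fractional conversion, so ξ = X.
Mole table: n_M = 1 − X; n_Q = 3X.
Total moles n_T = 1 + 2X.
With p_i = (n_i/n_T)P, K = p_Q^3 / (p_M).
Equating to 6.43 bar^2 and solving on 0 < X < 1: X = 0.232.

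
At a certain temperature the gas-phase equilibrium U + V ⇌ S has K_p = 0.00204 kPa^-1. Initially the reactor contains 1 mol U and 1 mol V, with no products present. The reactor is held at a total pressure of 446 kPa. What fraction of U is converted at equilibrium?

X = 0.276

Basis: 1 mol U initially; let X = conversion of U. Extent ξ = X.
Moles: n_U = 1 − X; n_V = 1 − X; n_S = X.
Total moles n_T = 2 − X.
With p_i = (n_i/n_T)P, K_p = p_S / (p_U p_V).
Substituting and setting equal to 0.00204 kPa^-1 gives a polynomial in X; the root in (0,1) is X = 0.276.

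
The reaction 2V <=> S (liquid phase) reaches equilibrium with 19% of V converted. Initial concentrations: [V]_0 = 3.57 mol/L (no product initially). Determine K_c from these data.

K_c = 0.0406 L/mol

Let X = conversion of V.
Concentrations: [V] = 3.57 − 3.57X; [S] = 1.78X.
At X = 0.19: [V] = 2.89, [S] = 0.339.
K_c = [S] / ([V]^2) = 0.0406 L/mol.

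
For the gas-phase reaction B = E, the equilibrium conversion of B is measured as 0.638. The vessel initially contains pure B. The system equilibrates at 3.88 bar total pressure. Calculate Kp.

Let X = conversion of B (basis 1 mol B); extent of reaction ξ = X.
Mole table: n_B = 1 − X; n_E = X.
Since Δν = 0, n_T = 1 throughout.
At X = 0.638: n_B = 0.362, n_E = 0.638, n_T = 1.
p_i = (n_i/n_T)·P. Kp = p_E / (p_B) = 1.76.

Kp = 1.76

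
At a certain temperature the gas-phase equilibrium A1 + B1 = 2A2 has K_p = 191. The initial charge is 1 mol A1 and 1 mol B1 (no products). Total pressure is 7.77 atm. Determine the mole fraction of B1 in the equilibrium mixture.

Basis: 1 mol A1 initially; let X = conversion of A1. Extent ξ = X.
Species balance: n_A1 = 1 − X; n_B1 = 1 − X; n_A2 = 2X.
Total moles n_T = 2 (Δν = 0, constant).
Mole fractions y_i = n_i/n_T; K_p = p_A2^2 / (p_A1 p_B1) with p_i = y_i·P.
This yields a degree-2 equation in X; solving on (0,1), X = 0.874.
Then n_B1 = 0.126, n_T = 2, so y_B1 = 0.063.

y_B1 = 0.063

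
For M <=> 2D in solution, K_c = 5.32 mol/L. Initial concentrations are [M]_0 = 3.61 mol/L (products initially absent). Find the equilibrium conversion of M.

Let X = conversion of M; extent ξ = 3.61·X mol/L.
Concentrations: [M] = 3.61 − 3.61X; [D] = 7.22X.
K_c = [D]^2 / ([M]).
Solving K_c = 5.32 for X ∈ (0,1): X = 0.450.

X = 0.450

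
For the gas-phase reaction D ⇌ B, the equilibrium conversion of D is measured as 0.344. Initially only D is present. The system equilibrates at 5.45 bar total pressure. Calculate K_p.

K_p = 0.524

Let X = conversion of D (basis 1 mol D); extent of reaction ξ = X.
At extent ξ: n_D = 1 − X; n_B = X.
n_T stays at 1 (no change in mole number).
At X = 0.344: n_D = 0.656, n_B = 0.344, n_T = 1.
p_i = (n_i/n_T)·P. K_p = p_B / (p_D) = 0.524.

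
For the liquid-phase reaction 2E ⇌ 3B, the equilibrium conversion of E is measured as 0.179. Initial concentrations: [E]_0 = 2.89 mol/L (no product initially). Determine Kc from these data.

Kc = 0.083 mol/L

Let X = conversion of E.
Concentrations: [E] = 2.89 − 2.89X; [B] = 4.33X.
At X = 0.179: [E] = 2.37, [B] = 0.776.
Kc = [B]^3 / ([E]^2) = 0.083 mol/L.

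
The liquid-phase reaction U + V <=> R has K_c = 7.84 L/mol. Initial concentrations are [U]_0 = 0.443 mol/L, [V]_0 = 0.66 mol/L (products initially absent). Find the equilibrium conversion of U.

Let X = conversion of U; extent ξ = 0.443·X mol/L.
Concentrations: [U] = 0.443 − 0.443X; [V] = 0.66 − 0.443X; [R] = 0.443X.
K_c = [R] / ([U] [V]).
Solving K_c = 7.84 for X ∈ (0,1): X = 0.726.

X = 0.726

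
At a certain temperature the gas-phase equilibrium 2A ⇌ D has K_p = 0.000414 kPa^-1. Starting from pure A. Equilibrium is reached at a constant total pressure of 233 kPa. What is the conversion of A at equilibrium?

X = 0.151

Let X = conversion of A (basis 1 mol A); extent of reaction ξ = 0.5X.
Species balance: n_A = 1 − X; n_D = 0.5X.
Total moles n_T = 1 − 0.5X.
Mole fractions y_i = n_i/n_T; K_p = p_D / (p_A^2) with p_i = y_i·P.
This yields a degree-2 equation in X; solving on (0,1), X = 0.151.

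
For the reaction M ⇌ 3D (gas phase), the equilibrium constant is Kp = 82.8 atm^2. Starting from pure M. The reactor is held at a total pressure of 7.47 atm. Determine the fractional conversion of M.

Let X = conversion of M (basis 1 mol M); extent of reaction ξ = X.
Mole table: n_M = 1 − X; n_D = 3X.
n_T = Σnᵢ = 1 + 2X.
Mole fractions y_i = n_i/n_T; Kp = p_D^3 / (p_M) with p_i = y_i·P.
Substituting and setting equal to 82.8 atm^2 gives a polynomial in X; the root in (0,1) is X = 0.479.

X = 0.479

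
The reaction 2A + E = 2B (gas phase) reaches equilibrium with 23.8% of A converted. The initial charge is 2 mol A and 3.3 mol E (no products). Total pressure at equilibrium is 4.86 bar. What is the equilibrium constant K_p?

Let X = conversion of A (basis 2 mol A); extent of reaction ξ = X.
Mole table: n_A = 2 − 2X; n_E = 3.3 − X; n_B = 2X.
Total moles n_T = 5.3 − X.
At X = 0.238: n_A = 1.52, n_E = 3.06, n_B = 0.476, n_T = 5.06.
p_i = (n_i/n_T)·P. K_p = p_B^2 / (p_A^2 p_E) = 0.0332 bar^-1.

K_p = 0.0332 bar^-1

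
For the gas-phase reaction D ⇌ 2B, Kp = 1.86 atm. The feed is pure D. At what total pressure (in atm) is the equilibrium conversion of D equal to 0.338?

P = 3.61 atm

Take 1 mol D as basis and let X be its fractional conversion, so ξ = X.
Mole table: n_D = 1 − X; n_B = 2X.
Total moles n_T = 1 + X.
Kp = p_B^2 / (p_D) with p_i = (n_i/n_T)·P.
At X = 0.338: the mole-fraction product g(X) = Π y_i^ν_i = 0.5159. Since Kp = g(X)·P^{1}, P = (Kp/g)^(1/1) = (1.86/0.5159)^(1/1) = 3.61 atm.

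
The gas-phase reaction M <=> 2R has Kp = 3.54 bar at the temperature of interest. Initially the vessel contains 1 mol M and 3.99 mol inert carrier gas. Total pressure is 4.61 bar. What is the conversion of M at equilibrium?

X = 0.631

Basis: 1 mol M initially; let X = conversion of M. Extent ξ = X.
Moles: n_M = 1 − X; n_R = 2X; n_I = 3.99 (inert).
n_T = Σnᵢ = 4.99 + X.
y_i = n_i/n_T, p_i = y_i·P. Kp = p_R^2 / (p_M).
Substituting and setting equal to 3.54 bar gives a polynomial in X; the root in (0,1) is X = 0.631.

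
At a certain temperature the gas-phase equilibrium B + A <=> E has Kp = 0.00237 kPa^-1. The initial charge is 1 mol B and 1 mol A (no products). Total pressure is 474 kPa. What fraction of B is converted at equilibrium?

X = 0.314

Take 1 mol B as basis and let X be its fractional conversion, so ξ = X.
Mole table: n_B = 1 − X; n_A = 1 − X; n_E = X.
Total moles n_T = 2 − X.
y_i = n_i/n_T, p_i = y_i·P. Kp = p_E / (p_B p_A).
This yields a degree-2 equation in X; solving on (0,1), X = 0.314.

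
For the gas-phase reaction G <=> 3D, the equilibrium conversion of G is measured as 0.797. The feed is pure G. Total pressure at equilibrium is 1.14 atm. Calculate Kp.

Let X = conversion of G (basis 1 mol G); extent of reaction ξ = X.
Mole table: n_G = 1 − X; n_D = 3X.
Total moles n_T = 1 + 2X.
At X = 0.797: n_G = 0.203, n_D = 2.39, n_T = 2.59.
p_i = (n_i/n_T)·P. Kp = p_D^3 / (p_G) = 13 atm^2.

Kp = 13 atm^2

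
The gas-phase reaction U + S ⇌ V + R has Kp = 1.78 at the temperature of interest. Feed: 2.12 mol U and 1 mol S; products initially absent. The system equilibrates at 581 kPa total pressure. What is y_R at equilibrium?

Basis: 1 mol S initially; let X = conversion of S. Extent ξ = X.
Moles: n_U = 2.12 − X; n_S = 1 − X; n_V = X; n_R = X.
n_T stays at 3.12 (no change in mole number).
y_i = n_i/n_T, p_i = y_i·P. Kp = p_V p_R / (p_U p_S).
This yields a degree-2 equation in X; solving on (0,1), X = 0.761.
Then n_R = 0.761, n_T = 3.12, so y_R = 0.244.

y_R = 0.244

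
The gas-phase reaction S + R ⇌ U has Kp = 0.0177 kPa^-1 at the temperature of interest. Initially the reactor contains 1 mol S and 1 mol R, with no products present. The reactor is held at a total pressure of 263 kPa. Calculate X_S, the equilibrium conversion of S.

Take 1 mol S as basis and let X be its fractional conversion, so ξ = X.
Species balance: n_S = 1 − X; n_R = 1 − X; n_U = X.
n_T = Σnᵢ = 2 − X.
With p_i = (n_i/n_T)P, Kp = p_U / (p_S p_R).
Substituting and setting equal to 0.0177 kPa^-1 gives a polynomial in X; the root in (0,1) is X = 0.579.

X = 0.579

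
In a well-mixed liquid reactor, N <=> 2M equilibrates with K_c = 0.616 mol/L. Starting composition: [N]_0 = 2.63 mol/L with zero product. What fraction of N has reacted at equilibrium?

Let X = conversion of N; extent ξ = 2.63·X mol/L.
Concentrations: [N] = 2.63 − 2.63X; [M] = 5.26X.
K_c = [M]^2 / ([N]).
Setting equal to 0.616 and solving for X on (0,1) gives X = 0.214.

X = 0.214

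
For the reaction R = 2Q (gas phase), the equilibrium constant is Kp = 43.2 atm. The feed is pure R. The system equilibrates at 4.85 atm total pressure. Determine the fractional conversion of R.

X = 0.831

Take 1 mol R as basis and let X be its fractional conversion, so ξ = X.
Mole table: n_R = 1 − X; n_Q = 2X.
Summing: n_T = 1 + X.
y_i = n_i/n_T, p_i = y_i·P. Kp = p_Q^2 / (p_R).
This yields a degree-2 equation in X; solving on (0,1), X = 0.831.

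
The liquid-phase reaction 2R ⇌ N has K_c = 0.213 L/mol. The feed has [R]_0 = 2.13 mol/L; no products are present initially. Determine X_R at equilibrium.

Let X = conversion of R; extent ξ = 2.13X/2 mol/L.
Concentrations: [R] = 2.13 − 2.13X; [N] = 1.06X.
K_c = [N] / ([R]^2).
Solving K_c = 0.213 for X ∈ (0,1): X = 0.365.

X = 0.365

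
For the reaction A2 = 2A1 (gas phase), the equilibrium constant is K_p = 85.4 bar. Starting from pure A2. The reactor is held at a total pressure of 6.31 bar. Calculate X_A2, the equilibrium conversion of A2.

Take 1 mol A2 as basis and let X be its fractional conversion, so ξ = X.
Moles: n_A2 = 1 − X; n_A1 = 2X.
Summing: n_T = 1 + X.
y_i = n_i/n_T, p_i = y_i·P. K_p = p_A1^2 / (p_A2).
Setting this equal to 85.4 bar and taking the physical root (0 < X < 1) gives X = 0.879.

X = 0.879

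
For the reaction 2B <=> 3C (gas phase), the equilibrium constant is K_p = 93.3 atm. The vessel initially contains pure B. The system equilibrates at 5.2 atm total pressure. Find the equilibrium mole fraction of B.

Let X = conversion of B (basis 1 mol B); extent of reaction ξ = 0.5X.
Mole table: n_B = 1 − X; n_C = 1.5X.
Summing: n_T = 1 + 0.5X.
With p_i = (n_i/n_T)P, K_p = p_C^3 / (p_B^2).
Setting this equal to 93.3 atm and taking the physical root (0 < X < 1) gives X = 0.757.
Then n_B = 0.243, n_T = 1.38, so y_B = 0.176.

y_B = 0.176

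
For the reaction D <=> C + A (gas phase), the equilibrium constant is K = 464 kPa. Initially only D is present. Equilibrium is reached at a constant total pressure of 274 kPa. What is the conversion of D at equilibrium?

X = 0.793

Take 1 mol D as basis and let X be its fractional conversion, so ξ = X.
Mole table: n_D = 1 − X; n_C = X; n_A = X.
Summing: n_T = 1 + X.
With p_i = (n_i/n_T)P, K = p_C p_A / (p_D).
Equating to 464 kPa and solving on 0 < X < 1: X = 0.793.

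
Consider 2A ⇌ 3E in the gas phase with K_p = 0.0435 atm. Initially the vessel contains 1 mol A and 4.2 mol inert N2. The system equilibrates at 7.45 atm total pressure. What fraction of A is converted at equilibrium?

X = 0.183

Let X = conversion of A (basis 1 mol A); extent of reaction ξ = 0.5X.
Moles: n_A = 1 − X; n_E = 1.5X; n_I = 4.2 (inert).
Total moles n_T = 5.2 + 0.5X.
y_i = n_i/n_T, p_i = y_i·P. K_p = p_E^3 / (p_A^2).
Setting this equal to 0.0435 atm and taking the physical root (0 < X < 1) gives X = 0.183.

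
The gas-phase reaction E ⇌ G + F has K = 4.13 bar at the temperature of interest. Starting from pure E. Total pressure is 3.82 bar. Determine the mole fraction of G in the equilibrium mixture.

y_G = 0.419

Take 1 mol E as basis and let X be its fractional conversion, so ξ = X.
At extent ξ: n_E = 1 − X; n_G = X; n_F = X.
Total moles n_T = 1 + X.
With p_i = (n_i/n_T)P, K = p_G p_F / (p_E).
This yields a degree-2 equation in X; solving on (0,1), X = 0.721.
Then n_G = 0.721, n_T = 1.72, so y_G = 0.419.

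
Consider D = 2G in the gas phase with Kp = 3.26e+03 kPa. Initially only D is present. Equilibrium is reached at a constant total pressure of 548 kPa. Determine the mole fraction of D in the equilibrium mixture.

y_D = 0.128

Take 1 mol D as basis and let X be its fractional conversion, so ξ = X.
Mole table: n_D = 1 − X; n_G = 2X.
Total moles n_T = 1 + X.
Mole fractions y_i = n_i/n_T; Kp = p_G^2 / (p_D) with p_i = y_i·P.
This yields a degree-2 equation in X; solving on (0,1), X = 0.773.
Then n_D = 0.227, n_T = 1.77, so y_D = 0.128.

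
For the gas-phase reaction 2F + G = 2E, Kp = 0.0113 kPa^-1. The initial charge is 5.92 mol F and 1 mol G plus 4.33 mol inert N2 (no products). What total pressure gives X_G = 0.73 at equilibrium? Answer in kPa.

P = 369 kPa

Basis: 1 mol G initially; let X = conversion of G. Extent ξ = X.
Mole table: n_F = 5.92 − 2X; n_G = 1 − X; n_E = 2X; n_I = 4.33 (inert).
Total moles n_T = 11.2 − X.
Kp = p_E^2 / (p_F^2 p_G) with p_i = (n_i/n_T)·P.
At X = 0.73: the mole-fraction product g(X) = Π y_i^ν_i = 4.175. Since Kp = g(X)·P^{-1}, P = (g/Kp)^(1/1) = (4.175/0.0113)^(1/1) = 369 kPa.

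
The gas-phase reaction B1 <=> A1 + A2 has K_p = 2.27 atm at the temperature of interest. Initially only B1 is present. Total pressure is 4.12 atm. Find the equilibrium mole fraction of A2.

Let X = conversion of B1 (basis 1 mol B1); extent of reaction ξ = X.
Mole table: n_B1 = 1 − X; n_A1 = X; n_A2 = X.
n_T = Σnᵢ = 1 + X.
Mole fractions y_i = n_i/n_T; K_p = p_A1 p_A2 / (p_B1) with p_i = y_i·P.
This yields a degree-2 equation in X; solving on (0,1), X = 0.596.
Then n_A2 = 0.596, n_T = 1.6, so y_A2 = 0.373.

y_A2 = 0.373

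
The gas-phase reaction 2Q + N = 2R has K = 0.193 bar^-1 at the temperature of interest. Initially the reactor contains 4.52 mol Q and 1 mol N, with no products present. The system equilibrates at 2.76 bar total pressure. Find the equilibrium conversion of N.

X = 0.441

Let X = conversion of N (basis 1 mol N); extent of reaction ξ = X.
At extent ξ: n_Q = 4.52 − 2X; n_N = 1 − X; n_R = 2X.
Summing: n_T = 5.52 − X.
y_i = n_i/n_T, p_i = y_i·P. K = p_R^2 / (p_Q^2 p_N).
Setting this equal to 0.193 bar^-1 and taking the physical root (0 < X < 1) gives X = 0.441.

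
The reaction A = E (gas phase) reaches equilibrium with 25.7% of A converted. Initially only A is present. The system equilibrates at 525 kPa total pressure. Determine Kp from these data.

Basis: 1 mol A initially; let X = conversion of A. Extent ξ = X.
At extent ξ: n_A = 1 − X; n_E = X.
Since Δν = 0, n_T = 1 throughout.
At X = 0.257: n_A = 0.743, n_E = 0.257, n_T = 1.
p_i = (n_i/n_T)·P. Kp = p_E / (p_A) = 0.346.

Kp = 0.346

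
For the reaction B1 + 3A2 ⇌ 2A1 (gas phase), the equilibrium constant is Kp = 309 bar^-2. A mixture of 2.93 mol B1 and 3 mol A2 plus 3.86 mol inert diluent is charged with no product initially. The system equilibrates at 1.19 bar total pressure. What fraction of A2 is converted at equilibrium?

X = 0.809

Let X = conversion of A2 (basis 3 mol A2); extent of reaction ξ = X.
Mole table: n_B1 = 2.93 − X; n_A2 = 3 − 3X; n_A1 = 2X; n_I = 3.86 (inert).
Total moles n_T = 9.79 − 2X.
With p_i = (n_i/n_T)P, Kp = p_A1^2 / (p_B1 p_A2^3).
Substituting and setting equal to 309 bar^-2 gives a polynomial in X; the root in (0,1) is X = 0.809.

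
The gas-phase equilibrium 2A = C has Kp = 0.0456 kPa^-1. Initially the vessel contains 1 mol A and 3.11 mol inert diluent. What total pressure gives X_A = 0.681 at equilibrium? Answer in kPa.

Let X = conversion of A (basis 1 mol A); extent of reaction ξ = 0.5X.
Mole table: n_A = 1 − X; n_C = 0.5X; n_I = 3.11 (inert).
n_T = Σnᵢ = 4.11 − 0.5X.
Kp = p_C / (p_A^2) with p_i = (n_i/n_T)·P.
At X = 0.681: the mole-fraction product g(X) = Π y_i^ν_i = 12.61. Since Kp = g(X)·P^{-1}, P = (g/Kp)^(1/1) = (12.61/0.0456)^(1/1) = 277 kPa.

P = 277 kPa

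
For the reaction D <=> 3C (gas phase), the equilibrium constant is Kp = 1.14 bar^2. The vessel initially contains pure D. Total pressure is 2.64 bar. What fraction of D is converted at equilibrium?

X = 0.213

Take 1 mol D as basis and let X be its fractional conversion, so ξ = X.
Moles: n_D = 1 − X; n_C = 3X.
Summing: n_T = 1 + 2X.
Mole fractions y_i = n_i/n_T; Kp = p_C^3 / (p_D) with p_i = y_i·P.
Substituting and setting equal to 1.14 bar^2 gives a polynomial in X; the root in (0,1) is X = 0.213.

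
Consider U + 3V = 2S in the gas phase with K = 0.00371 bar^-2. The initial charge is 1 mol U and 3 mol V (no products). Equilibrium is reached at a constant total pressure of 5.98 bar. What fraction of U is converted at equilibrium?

X = 0.176

Let X = conversion of U (basis 1 mol U); extent of reaction ξ = X.
At extent ξ: n_U = 1 − X; n_V = 3 − 3X; n_S = 2X.
Summing: n_T = 4 − 2X.
With p_i = (n_i/n_T)P, K = p_S^2 / (p_U p_V^3).
Setting this equal to 0.00371 bar^-2 and taking the physical root (0 < X < 1) gives X = 0.176.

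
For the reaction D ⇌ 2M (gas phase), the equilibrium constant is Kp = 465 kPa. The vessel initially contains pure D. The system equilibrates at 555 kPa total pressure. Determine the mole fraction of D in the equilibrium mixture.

Take 1 mol D as basis and let X be its fractional conversion, so ξ = X.
Moles: n_D = 1 − X; n_M = 2X.
Summing: n_T = 1 + X.
With p_i = (n_i/n_T)P, Kp = p_M^2 / (p_D).
Setting this equal to 465 kPa and taking the physical root (0 < X < 1) gives X = 0.416.
Then n_D = 0.584, n_T = 1.42, so y_D = 0.412.

y_D = 0.412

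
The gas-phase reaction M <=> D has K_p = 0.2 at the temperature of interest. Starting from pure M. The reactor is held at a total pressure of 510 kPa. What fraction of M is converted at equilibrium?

Let X = conversion of M (basis 1 mol M); extent of reaction ξ = X.
Species balance: n_M = 1 − X; n_D = X.
Total moles n_T = 1 (Δν = 0, constant).
With p_i = (n_i/n_T)P, K_p = p_D / (p_M).
This yields a degree-1 equation in X; solving on (0,1), X = 0.167.

X = 0.167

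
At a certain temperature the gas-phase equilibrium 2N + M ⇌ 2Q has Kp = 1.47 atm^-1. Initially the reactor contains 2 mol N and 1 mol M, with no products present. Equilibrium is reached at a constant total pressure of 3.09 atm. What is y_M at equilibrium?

Take 2 mol N as basis and let X be its fractional conversion, so ξ = X.
At extent ξ: n_N = 2 − 2X; n_M = 1 − X; n_Q = 2X.
Summing: n_T = 3 − X.
With p_i = (n_i/n_T)P, Kp = p_Q^2 / (p_N^2 p_M).
This yields a degree-3 equation in X; solving on (0,1), X = 0.490.
Then n_M = 0.51, n_T = 2.51, so y_M = 0.203.

y_M = 0.203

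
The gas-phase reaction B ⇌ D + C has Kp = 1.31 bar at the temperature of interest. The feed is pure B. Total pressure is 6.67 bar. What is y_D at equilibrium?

Let X = conversion of B (basis 1 mol B); extent of reaction ξ = X.
Species balance: n_B = 1 − X; n_D = X; n_C = X.
n_T = Σnᵢ = 1 + X.
With p_i = (n_i/n_T)P, Kp = p_D p_C / (p_B).
Setting this equal to 1.31 bar and taking the physical root (0 < X < 1) gives X = 0.405.
Then n_D = 0.405, n_T = 1.41, so y_D = 0.288.

y_D = 0.288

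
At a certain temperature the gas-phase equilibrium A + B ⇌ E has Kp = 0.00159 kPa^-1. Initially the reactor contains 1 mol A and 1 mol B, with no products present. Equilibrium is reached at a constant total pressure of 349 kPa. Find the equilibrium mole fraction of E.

y_E = 0.110

Basis: 1 mol A initially; let X = conversion of A. Extent ξ = X.
Species balance: n_A = 1 − X; n_B = 1 − X; n_E = X.
n_T = Σnᵢ = 2 − X.
y_i = n_i/n_T, p_i = y_i·P. Kp = p_E / (p_A p_B).
This yields a degree-2 equation in X; solving on (0,1), X = 0.198.
Then n_E = 0.198, n_T = 1.8, so y_E = 0.110.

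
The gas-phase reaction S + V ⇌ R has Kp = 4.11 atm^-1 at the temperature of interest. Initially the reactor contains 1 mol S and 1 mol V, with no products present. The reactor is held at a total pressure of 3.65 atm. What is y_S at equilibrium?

Let X = conversion of S (basis 1 mol S); extent of reaction ξ = X.
At extent ξ: n_S = 1 − X; n_V = 1 − X; n_R = X.
Total moles n_T = 2 − X.
Mole fractions y_i = n_i/n_T; Kp = p_R / (p_S p_V) with p_i = y_i·P.
Setting this equal to 4.11 atm^-1 and taking the physical root (0 < X < 1) gives X = 0.750.
Then n_S = 0.25, n_T = 1.25, so y_S = 0.200.

y_S = 0.200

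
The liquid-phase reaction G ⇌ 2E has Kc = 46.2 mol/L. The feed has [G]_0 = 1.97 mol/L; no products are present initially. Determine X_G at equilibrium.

Let X = conversion of G; extent ξ = 1.97·X mol/L.
Concentrations: [G] = 1.97 − 1.97X; [E] = 3.94X.
Kc = [E]^2 / ([G]).
Solving Kc = 46.2 for X ∈ (0,1): X = 0.871.

X = 0.871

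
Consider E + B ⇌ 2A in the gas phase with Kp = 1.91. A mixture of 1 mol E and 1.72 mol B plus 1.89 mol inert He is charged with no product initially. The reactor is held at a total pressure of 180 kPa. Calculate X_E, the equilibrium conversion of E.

X = 0.523

Take 1 mol E as basis and let X be its fractional conversion, so ξ = X.
Moles: n_E = 1 − X; n_B = 1.72 − X; n_A = 2X; n_I = 1.89 (inert).
n_T stays at 4.61 (no change in mole number).
y_i = n_i/n_T, p_i = y_i·P. Kp = p_A^2 / (p_E p_B).
Setting this equal to 1.91 and taking the physical root (0 < X < 1) gives X = 0.523.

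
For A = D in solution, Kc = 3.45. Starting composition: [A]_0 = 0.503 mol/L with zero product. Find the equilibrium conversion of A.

X = 0.775

Let X = conversion of A; extent ξ = 0.503·X mol/L.
Concentrations: [A] = 0.503 − 0.503X; [D] = 0.503X.
Kc = [D] / ([A]).
This equals 3.45 at X = 0.775 (the root in 0 < X < 1).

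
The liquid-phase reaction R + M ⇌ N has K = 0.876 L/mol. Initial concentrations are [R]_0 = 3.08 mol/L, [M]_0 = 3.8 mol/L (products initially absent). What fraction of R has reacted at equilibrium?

Let X = conversion of R; extent ξ = 3.08·X mol/L.
Concentrations: [R] = 3.08 − 3.08X; [M] = 3.8 − 3.08X; [N] = 3.08X.
K = [N] / ([R] [M]).
Equating to 0.876 L/mol: the physical root is X = 0.623.

X = 0.623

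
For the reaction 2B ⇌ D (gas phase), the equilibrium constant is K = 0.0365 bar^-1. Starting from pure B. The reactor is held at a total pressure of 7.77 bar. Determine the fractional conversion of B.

Let X = conversion of B (basis 1 mol B); extent of reaction ξ = 0.5X.
Moles: n_B = 1 − X; n_D = 0.5X.
Summing: n_T = 1 − 0.5X.
Mole fractions y_i = n_i/n_T; K = p_D / (p_B^2) with p_i = y_i·P.
Substituting and setting equal to 0.0365 bar^-1 gives a polynomial in X; the root in (0,1) is X = 0.316.

X = 0.316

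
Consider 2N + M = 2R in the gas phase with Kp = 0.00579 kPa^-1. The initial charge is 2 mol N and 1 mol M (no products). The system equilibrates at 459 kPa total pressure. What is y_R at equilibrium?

Take 2 mol N as basis and let X be its fractional conversion, so ξ = X.
Moles: n_N = 2 − 2X; n_M = 1 − X; n_R = 2X.
Summing: n_T = 3 − X.
With p_i = (n_i/n_T)P, Kp = p_R^2 / (p_N^2 p_M).
This yields a degree-3 equation in X; solving on (0,1), X = 0.434.
Then n_R = 0.867, n_T = 2.57, so y_R = 0.338.

y_R = 0.338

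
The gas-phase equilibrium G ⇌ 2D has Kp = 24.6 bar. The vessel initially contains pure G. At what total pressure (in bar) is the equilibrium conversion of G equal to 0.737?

P = 5.17 bar

Let X = conversion of G (basis 1 mol G); extent of reaction ξ = X.
Mole table: n_G = 1 − X; n_D = 2X.
Summing: n_T = 1 + X.
Kp = p_D^2 / (p_G) with p_i = (n_i/n_T)·P.
At X = 0.737: the mole-fraction product g(X) = Π y_i^ν_i = 4.756. Since Kp = g(X)·P^{1}, P = (Kp/g)^(1/1) = (24.6/4.756)^(1/1) = 5.17 bar.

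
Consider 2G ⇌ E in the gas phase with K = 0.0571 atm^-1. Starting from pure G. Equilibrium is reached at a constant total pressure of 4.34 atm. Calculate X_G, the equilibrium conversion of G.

X = 0.291

Take 1 mol G as basis and let X be its fractional conversion, so ξ = 0.5X.
At extent ξ: n_G = 1 − X; n_E = 0.5X.
n_T = Σnᵢ = 1 − 0.5X.
y_i = n_i/n_T, p_i = y_i·P. K = p_E / (p_G^2).
Substituting and setting equal to 0.0571 atm^-1 gives a polynomial in X; the root in (0,1) is X = 0.291.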